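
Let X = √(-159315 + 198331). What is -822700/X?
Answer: -205675*√9754/4877 ≈ -4165.0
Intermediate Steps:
X = 2*√9754 (X = √39016 = 2*√9754 ≈ 197.52)
-822700/X = -822700*√9754/19508 = -205675*√9754/4877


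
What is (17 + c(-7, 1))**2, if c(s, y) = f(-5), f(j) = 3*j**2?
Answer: 8464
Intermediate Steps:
c(s, y) = 75 (c(s, y) = 3*(-5)**2 = 3*25 = 75)
(17 + c(-7, 1))**2 = (17 + 75)**2 = 92**2 = 8464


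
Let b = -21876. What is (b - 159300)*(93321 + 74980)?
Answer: -30492101976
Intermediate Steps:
(b - 159300)*(93321 + 74980) = (-21876 - 159300)*(93321 + 74980) = -181176*168301 = -30492101976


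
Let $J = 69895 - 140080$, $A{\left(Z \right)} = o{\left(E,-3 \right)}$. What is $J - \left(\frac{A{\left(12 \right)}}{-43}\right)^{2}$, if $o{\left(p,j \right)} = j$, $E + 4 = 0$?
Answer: $- \frac{129772074}{1849} \approx -70185.0$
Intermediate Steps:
$E = -4$ ($E = -4 + 0 = -4$)
$A{\left(Z \right)} = -3$
$J = -70185$
$J - \left(\frac{A{\left(12 \right)}}{-43}\right)^{2} = -70185 - \left(- \frac{3}{-43}\right)^{2} = -70185 - \left(\left(-3\right) \left(- \frac{1}{43}\right)\right)^{2} = -70185 - \left(\frac{3}{43}\right)^{2} = -70185 - \frac{9}{1849} = - \frac{129772074}{1849}$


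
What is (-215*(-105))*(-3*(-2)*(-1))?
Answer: -135450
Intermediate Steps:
(-215*(-105))*(-3*(-2)*(-1)) = 22575*(6*(-1)) = 22575*(-6) = -135450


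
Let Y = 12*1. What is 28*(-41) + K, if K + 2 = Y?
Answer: -1138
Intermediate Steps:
Y = 12
K = 10 (K = -2 + 12 = 10)
28*(-41) + K = 28*(-41) + 10 = -1148 + 10 = -1138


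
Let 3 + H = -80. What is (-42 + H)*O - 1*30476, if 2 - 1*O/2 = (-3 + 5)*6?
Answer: -27976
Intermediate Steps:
H = -83 (H = -3 - 80 = -83)
O = -20 (O = 4 - 2*(-3 + 5)*6 = 4 - 4*6 = 4 - 2*12 = 4 - 24 = -20)
(-42 + H)*O - 1*30476 = (-42 - 83)*(-20) - 1*30476 = -125*(-20) - 30476 = 2500 - 30476 = -27976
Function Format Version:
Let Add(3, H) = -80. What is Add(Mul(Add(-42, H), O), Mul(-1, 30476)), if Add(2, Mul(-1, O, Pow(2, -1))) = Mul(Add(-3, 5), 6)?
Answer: -27976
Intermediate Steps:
H = -83 (H = Add(-3, -80) = -83)
O = -20 (O = Add(4, Mul(-2, Mul(Add(-3, 5), 6))) = Add(4, Mul(-2, Mul(2, 6))) = Add(4, Mul(-2, 12)) = Add(4, -24) = -20)
Add(Mul(Add(-42, H), O), Mul(-1, 30476)) = Add(Mul(Add(-42, -83), -20), Mul(-1, 30476)) = Add(Mul(-125, -20), -30476) = Add(2500, -30476) = -27976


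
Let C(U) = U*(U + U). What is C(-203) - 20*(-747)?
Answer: 97358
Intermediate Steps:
C(U) = 2*U² (C(U) = U*(2*U) = 2*U²)
C(-203) - 20*(-747) = 2*(-203)² - 20*(-747) = 2*41209 + 14940 = 82418 + 14940 = 97358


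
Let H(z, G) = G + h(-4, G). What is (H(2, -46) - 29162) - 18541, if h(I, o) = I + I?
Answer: -47757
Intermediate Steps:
h(I, o) = 2*I
H(z, G) = -8 + G (H(z, G) = G + 2*(-4) = G - 8 = -8 + G)
(H(2, -46) - 29162) - 18541 = ((-8 - 46) - 29162) - 18541 = (-54 - 29162) - 18541 = -29216 - 18541 = -47757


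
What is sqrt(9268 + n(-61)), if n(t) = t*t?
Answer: sqrt(12989) ≈ 113.97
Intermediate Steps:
n(t) = t**2
sqrt(9268 + n(-61)) = sqrt(9268 + (-61)**2) = sqrt(9268 + 3721) = sqrt(12989)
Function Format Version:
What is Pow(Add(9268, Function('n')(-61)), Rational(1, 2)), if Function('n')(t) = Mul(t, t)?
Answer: Pow(12989, Rational(1, 2)) ≈ 113.97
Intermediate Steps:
Function('n')(t) = Pow(t, 2)
Pow(Add(9268, Function('n')(-61)), Rational(1, 2)) = Pow(Add(9268, Pow(-61, 2)), Rational(1, 2)) = Pow(Add(9268, 3721), Rational(1, 2)) = Pow(12989, Rational(1, 2))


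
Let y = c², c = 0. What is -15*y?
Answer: 0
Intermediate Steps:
y = 0 (y = 0² = 0)
-15*y = -15*0 = 0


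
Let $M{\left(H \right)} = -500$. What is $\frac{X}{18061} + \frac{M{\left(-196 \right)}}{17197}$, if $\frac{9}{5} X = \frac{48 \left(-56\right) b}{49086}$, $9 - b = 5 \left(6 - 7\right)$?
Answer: $- \frac{665445982420}{22868800506693} \approx -0.029098$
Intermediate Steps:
$b = 14$ ($b = 9 - 5 \left(6 - 7\right) = 9 - 5 \left(-1\right) = 9 - -5 = 9 + 5 = 14$)
$X = - \frac{31360}{73629}$ ($X = \frac{5 \frac{48 \left(-56\right) 14}{49086}}{9} = \frac{5 \left(-2688\right) 14 \cdot \frac{1}{49086}}{9} = \frac{5 \left(\left(-37632\right) \frac{1}{49086}\right)}{9} = \frac{5}{9} \left(- \frac{6272}{8181}\right) = - \frac{31360}{73629} \approx -0.42592$)
$\frac{X}{18061} + \frac{M{\left(-196 \right)}}{17197} = - \frac{31360}{73629 \cdot 18061} - \frac{500}{17197} = \left(- \frac{31360}{73629}\right) \frac{1}{18061} - \frac{500}{17197} = - \frac{31360}{1329813369} - \frac{500}{17197} = - \frac{665445982420}{22868800506693}$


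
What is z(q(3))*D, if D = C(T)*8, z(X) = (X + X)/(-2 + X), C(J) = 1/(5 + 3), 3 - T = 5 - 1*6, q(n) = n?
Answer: 6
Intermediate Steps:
T = 4 (T = 3 - (5 - 1*6) = 3 - (5 - 6) = 3 - 1*(-1) = 3 + 1 = 4)
C(J) = ⅛ (C(J) = 1/8 = ⅛)
z(X) = 2*X/(-2 + X) (z(X) = (2*X)/(-2 + X) = 2*X/(-2 + X))
D = 1 (D = (⅛)*8 = 1)
z(q(3))*D = (2*3/(-2 + 3))*1 = (2*3/1)*1 = (2*3*1)*1 = 6*1 = 6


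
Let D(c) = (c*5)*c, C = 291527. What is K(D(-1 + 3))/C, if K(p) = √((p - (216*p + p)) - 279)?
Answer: 3*I*√511/291527 ≈ 0.00023262*I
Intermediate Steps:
D(c) = 5*c² (D(c) = (5*c)*c = 5*c²)
K(p) = √(-279 - 216*p) (K(p) = √((p - 217*p) - 279) = √(-216*p - 279) = √(-279 - 216*p))
K(D(-1 + 3))/C = (3*√(-31 - 120*(-1 + 3)²))/291527 = (3*√(-31 - 120*2²))*(1/291527) = (3*√(-31 - 120*4))*(1/291527) = (3*√(-31 - 24*20))*(1/291527) = (3*√(-31 - 480))*(1/291527) = (3*√(-511))*(1/291527) = (3*(I*√511))*(1/291527) = (3*I*√511)*(1/291527) = 3*I*√511/291527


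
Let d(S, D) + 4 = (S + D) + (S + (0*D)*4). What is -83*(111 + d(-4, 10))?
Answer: -9047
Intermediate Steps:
d(S, D) = -4 + D + 2*S (d(S, D) = -4 + ((S + D) + (S + (0*D)*4)) = -4 + ((D + S) + (S + 0*4)) = -4 + ((D + S) + (S + 0)) = -4 + ((D + S) + S) = -4 + (D + 2*S) = -4 + D + 2*S)
-83*(111 + d(-4, 10)) = -83*(111 + (-4 + 10 + 2*(-4))) = -83*(111 + (-4 + 10 - 8)) = -83*(111 - 2) = -83*109 = -9047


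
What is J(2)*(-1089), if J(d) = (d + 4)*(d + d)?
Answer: -26136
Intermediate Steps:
J(d) = 2*d*(4 + d) (J(d) = (4 + d)*(2*d) = 2*d*(4 + d))
J(2)*(-1089) = (2*2*(4 + 2))*(-1089) = (2*2*6)*(-1089) = 24*(-1089) = -26136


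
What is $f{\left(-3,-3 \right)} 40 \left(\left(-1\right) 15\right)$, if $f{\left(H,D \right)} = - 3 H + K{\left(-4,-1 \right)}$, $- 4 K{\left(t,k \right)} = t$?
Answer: $-6000$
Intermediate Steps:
$K{\left(t,k \right)} = - \frac{t}{4}$
$f{\left(H,D \right)} = 1 - 3 H$ ($f{\left(H,D \right)} = - 3 H - -1 = - 3 H + 1 = 1 - 3 H$)
$f{\left(-3,-3 \right)} 40 \left(\left(-1\right) 15\right) = \left(1 - -9\right) 40 \left(\left(-1\right) 15\right) = \left(1 + 9\right) 40 \left(-15\right) = 10 \cdot 40 \left(-15\right) = 400 \left(-15\right) = -6000$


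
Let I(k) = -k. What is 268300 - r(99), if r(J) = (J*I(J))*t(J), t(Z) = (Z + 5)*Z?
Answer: 101179396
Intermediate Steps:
t(Z) = Z*(5 + Z) (t(Z) = (5 + Z)*Z = Z*(5 + Z))
r(J) = -J**3*(5 + J) (r(J) = (J*(-J))*(J*(5 + J)) = (-J**2)*(J*(5 + J)) = -J**3*(5 + J))
268300 - r(99) = 268300 - 99**3*(-5 - 1*99) = 268300 - 970299*(-5 - 99) = 268300 - 970299*(-104) = 268300 - 1*(-100911096) = 268300 + 100911096 = 101179396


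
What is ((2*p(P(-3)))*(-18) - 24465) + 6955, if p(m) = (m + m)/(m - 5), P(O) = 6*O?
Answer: -404026/23 ≈ -17566.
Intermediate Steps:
p(m) = 2*m/(-5 + m) (p(m) = (2*m)/(-5 + m) = 2*m/(-5 + m))
((2*p(P(-3)))*(-18) - 24465) + 6955 = ((2*(2*(6*(-3))/(-5 + 6*(-3))))*(-18) - 24465) + 6955 = ((2*(2*(-18)/(-5 - 18)))*(-18) - 24465) + 6955 = ((2*(2*(-18)/(-23)))*(-18) - 24465) + 6955 = ((2*(2*(-18)*(-1/23)))*(-18) - 24465) + 6955 = ((2*(36/23))*(-18) - 24465) + 6955 = ((72/23)*(-18) - 24465) + 6955 = (-1296/23 - 24465) + 6955 = -563991/23 + 6955 = -404026/23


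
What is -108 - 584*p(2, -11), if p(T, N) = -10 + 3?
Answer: 3980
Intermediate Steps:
p(T, N) = -7
-108 - 584*p(2, -11) = -108 - 584*(-7) = -108 + 4088 = 3980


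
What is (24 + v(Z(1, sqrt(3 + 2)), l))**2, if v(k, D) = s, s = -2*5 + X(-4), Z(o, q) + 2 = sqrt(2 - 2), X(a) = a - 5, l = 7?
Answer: 25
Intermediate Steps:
X(a) = -5 + a
Z(o, q) = -2 (Z(o, q) = -2 + sqrt(2 - 2) = -2 + sqrt(0) = -2 + 0 = -2)
s = -19 (s = -2*5 + (-5 - 4) = -10 - 9 = -19)
v(k, D) = -19
(24 + v(Z(1, sqrt(3 + 2)), l))**2 = (24 - 19)**2 = 5**2 = 25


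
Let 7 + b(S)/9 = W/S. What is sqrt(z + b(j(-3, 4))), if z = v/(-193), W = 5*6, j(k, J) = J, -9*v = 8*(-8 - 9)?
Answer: sqrt(5929346)/1158 ≈ 2.1028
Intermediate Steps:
v = 136/9 (v = -8*(-8 - 9)/9 = -8*(-17)/9 = -1/9*(-136) = 136/9 ≈ 15.111)
W = 30
b(S) = -63 + 270/S (b(S) = -63 + 9*(30/S) = -63 + 270/S)
z = -136/1737 (z = (136/9)/(-193) = (136/9)*(-1/193) = -136/1737 ≈ -0.078296)
sqrt(z + b(j(-3, 4))) = sqrt(-136/1737 + (-63 + 270/4)) = sqrt(-136/1737 + (-63 + 270*(1/4))) = sqrt(-136/1737 + (-63 + 135/2)) = sqrt(-136/1737 + 9/2) = sqrt(15361/3474) = sqrt(5929346)/1158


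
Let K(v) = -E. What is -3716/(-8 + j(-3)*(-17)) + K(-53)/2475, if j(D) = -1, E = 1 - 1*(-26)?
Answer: -1021927/2475 ≈ -412.90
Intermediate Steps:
E = 27 (E = 1 + 26 = 27)
K(v) = -27 (K(v) = -1*27 = -27)
-3716/(-8 + j(-3)*(-17)) + K(-53)/2475 = -3716/(-8 - 1*(-17)) - 27/2475 = -3716/(-8 + 17) - 27*1/2475 = -3716/9 - 3/275 = -1021927/2475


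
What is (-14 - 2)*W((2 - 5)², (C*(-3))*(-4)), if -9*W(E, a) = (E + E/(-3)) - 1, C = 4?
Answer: 80/9 ≈ 8.8889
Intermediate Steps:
W(E, a) = ⅑ - 2*E/27 (W(E, a) = -((E + E/(-3)) - 1)/9 = -((E + E*(-⅓)) - 1)/9 = -((E - E/3) - 1)/9 = -(2*E/3 - 1)/9 = -(-1 + 2*E/3)/9 = ⅑ - 2*E/27)
(-14 - 2)*W((2 - 5)², (C*(-3))*(-4)) = (-14 - 2)*(⅑ - 2*(2 - 5)²/27) = -16*(⅑ - 2/27*(-3)²) = -16*(⅑ - 2/27*9) = -16*(⅑ - ⅔) = -16*(-5/9) = 80/9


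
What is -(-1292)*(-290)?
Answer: -374680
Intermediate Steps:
-(-1292)*(-290) = -1292*290 = -374680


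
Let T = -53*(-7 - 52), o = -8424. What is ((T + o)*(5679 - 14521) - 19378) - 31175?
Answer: 46785521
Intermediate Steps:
T = 3127 (T = -53*(-59) = 3127)
((T + o)*(5679 - 14521) - 19378) - 31175 = ((3127 - 8424)*(5679 - 14521) - 19378) - 31175 = (-5297*(-8842) - 19378) - 31175 = (46836074 - 19378) - 31175 = 46816696 - 31175 = 46785521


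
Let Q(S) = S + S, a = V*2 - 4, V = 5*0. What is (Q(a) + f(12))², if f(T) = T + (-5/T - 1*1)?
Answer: 961/144 ≈ 6.6736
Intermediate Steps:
V = 0
a = -4 (a = 0*2 - 4 = 0 - 4 = -4)
Q(S) = 2*S
f(T) = -1 + T - 5/T (f(T) = T + (-5/T - 1) = T + (-1 - 5/T) = -1 + T - 5/T)
(Q(a) + f(12))² = (2*(-4) + (-1 + 12 - 5/12))² = (-8 + (-1 + 12 - 5*1/12))² = (-8 + (-1 + 12 - 5/12))² = (-8 + 127/12)² = (31/12)² = 961/144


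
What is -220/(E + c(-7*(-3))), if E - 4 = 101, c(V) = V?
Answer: -110/63 ≈ -1.7460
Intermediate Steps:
E = 105 (E = 4 + 101 = 105)
-220/(E + c(-7*(-3))) = -220/(105 - 7*(-3)) = -220/(105 + 21) = -220/126 = (1/126)*(-220) = -110/63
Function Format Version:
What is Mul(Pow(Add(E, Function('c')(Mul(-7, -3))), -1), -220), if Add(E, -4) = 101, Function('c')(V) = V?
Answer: Rational(-110, 63) ≈ -1.7460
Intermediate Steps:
E = 105 (E = Add(4, 101) = 105)
Mul(Pow(Add(E, Function('c')(Mul(-7, -3))), -1), -220) = Mul(Pow(Add(105, Mul(-7, -3)), -1), -220) = Mul(Pow(Add(105, 21), -1), -220) = Mul(Pow(126, -1), -220) = Mul(Rational(1, 126), -220) = Rational(-110, 63)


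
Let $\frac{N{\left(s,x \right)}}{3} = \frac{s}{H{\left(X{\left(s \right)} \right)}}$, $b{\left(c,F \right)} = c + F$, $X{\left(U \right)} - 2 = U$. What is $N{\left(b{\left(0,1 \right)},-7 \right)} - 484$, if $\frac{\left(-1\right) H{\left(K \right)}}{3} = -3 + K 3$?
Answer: $- \frac{2905}{6} \approx -484.17$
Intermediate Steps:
$X{\left(U \right)} = 2 + U$
$H{\left(K \right)} = 9 - 9 K$ ($H{\left(K \right)} = - 3 \left(-3 + K 3\right) = - 3 \left(-3 + 3 K\right) = 9 - 9 K$)
$b{\left(c,F \right)} = F + c$
$N{\left(s,x \right)} = \frac{3 s}{-9 - 9 s}$ ($N{\left(s,x \right)} = 3 \frac{s}{9 - 9 \left(2 + s\right)} = 3 \frac{s}{9 - \left(18 + 9 s\right)} = 3 \frac{s}{-9 - 9 s} = \frac{3 s}{-9 - 9 s}$)
$N{\left(b{\left(0,1 \right)},-7 \right)} - 484 = - \frac{1 + 0}{3 + 3 \left(1 + 0\right)} - 484 = \left(-1\right) 1 \frac{1}{3 + 3 \cdot 1} - 484 = \left(-1\right) 1 \frac{1}{3 + 3} - 484 = \left(-1\right) 1 \cdot \frac{1}{6} - 484 = - \frac{1}{6} - 484 = - \frac{2905}{6}$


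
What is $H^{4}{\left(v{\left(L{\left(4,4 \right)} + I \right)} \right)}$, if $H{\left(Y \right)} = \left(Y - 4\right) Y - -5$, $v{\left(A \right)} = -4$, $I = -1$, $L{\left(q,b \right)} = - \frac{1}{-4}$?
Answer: $1874161$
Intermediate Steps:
$L{\left(q,b \right)} = \frac{1}{4}$ ($L{\left(q,b \right)} = \left(-1\right) \left(- \frac{1}{4}\right) = \frac{1}{4}$)
$H{\left(Y \right)} = 5 + Y \left(-4 + Y\right)$ ($H{\left(Y \right)} = \left(-4 + Y\right) Y + 5 = Y \left(-4 + Y\right) + 5 = 5 + Y \left(-4 + Y\right)$)
$H^{4}{\left(v{\left(L{\left(4,4 \right)} + I \right)} \right)} = \left(5 + \left(-4\right)^{2} - -16\right)^{4} = \left(5 + 16 + 16\right)^{4} = 37^{4} = 1874161$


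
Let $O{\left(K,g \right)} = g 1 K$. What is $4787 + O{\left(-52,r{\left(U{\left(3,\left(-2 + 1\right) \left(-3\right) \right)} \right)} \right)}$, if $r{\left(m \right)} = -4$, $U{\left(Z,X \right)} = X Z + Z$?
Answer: $4995$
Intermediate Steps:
$U{\left(Z,X \right)} = Z + X Z$
$O{\left(K,g \right)} = K g$ ($O{\left(K,g \right)} = g K = K g$)
$4787 + O{\left(-52,r{\left(U{\left(3,\left(-2 + 1\right) \left(-3\right) \right)} \right)} \right)} = 4787 - -208 = 4787 + 208 = 4995$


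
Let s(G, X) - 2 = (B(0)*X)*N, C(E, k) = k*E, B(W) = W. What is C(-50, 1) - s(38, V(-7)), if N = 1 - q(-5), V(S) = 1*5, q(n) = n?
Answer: -52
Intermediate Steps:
C(E, k) = E*k
V(S) = 5
N = 6 (N = 1 - 1*(-5) = 1 + 5 = 6)
s(G, X) = 2 (s(G, X) = 2 + (0*X)*6 = 2 + 0*6 = 2 + 0 = 2)
C(-50, 1) - s(38, V(-7)) = -50*1 - 1*2 = -50 - 2 = -52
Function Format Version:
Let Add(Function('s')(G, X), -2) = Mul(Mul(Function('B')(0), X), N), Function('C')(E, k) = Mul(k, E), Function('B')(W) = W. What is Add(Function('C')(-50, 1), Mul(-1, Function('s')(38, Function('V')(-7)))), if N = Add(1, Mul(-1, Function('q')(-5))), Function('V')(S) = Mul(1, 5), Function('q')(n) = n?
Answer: -52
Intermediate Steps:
Function('C')(E, k) = Mul(E, k)
Function('V')(S) = 5
N = 6 (N = Add(1, Mul(-1, -5)) = Add(1, 5) = 6)
Function('s')(G, X) = 2 (Function('s')(G, X) = Add(2, Mul(Mul(0, X), 6)) = Add(2, Mul(0, 6)) = Add(2, 0) = 2)
Add(Function('C')(-50, 1), Mul(-1, Function('s')(38, Function('V')(-7)))) = Add(Mul(-50, 1), Mul(-1, 2)) = Add(-50, -2) = -52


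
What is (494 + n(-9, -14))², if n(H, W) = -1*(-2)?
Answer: 246016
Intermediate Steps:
n(H, W) = 2
(494 + n(-9, -14))² = (494 + 2)² = 496² = 246016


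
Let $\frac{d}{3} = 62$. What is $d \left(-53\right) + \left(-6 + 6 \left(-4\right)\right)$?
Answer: $-9888$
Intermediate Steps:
$d = 186$ ($d = 3 \cdot 62 = 186$)
$d \left(-53\right) + \left(-6 + 6 \left(-4\right)\right) = 186 \left(-53\right) + \left(-6 + 6 \left(-4\right)\right) = -9858 - 30 = -9888$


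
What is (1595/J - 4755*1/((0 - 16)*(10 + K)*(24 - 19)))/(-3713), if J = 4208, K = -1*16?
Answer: 80181/31248608 ≈ 0.0025659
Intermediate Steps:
K = -16
(1595/J - 4755*1/((0 - 16)*(10 + K)*(24 - 19)))/(-3713) = (1595/4208 - 4755*1/((0 - 16)*(10 - 16)*(24 - 19)))/(-3713) = (1595*(1/4208) - 4755/(-16*(-6)*5))*(-1/3713) = (1595/4208 - 4755/(96*5))*(-1/3713) = (1595/4208 - 4755/480)*(-1/3713) = (1595/4208 - 4755*1/480)*(-1/3713) = (1595/4208 - 317/32)*(-1/3713) = -80181/8416*(-1/3713) = 80181/31248608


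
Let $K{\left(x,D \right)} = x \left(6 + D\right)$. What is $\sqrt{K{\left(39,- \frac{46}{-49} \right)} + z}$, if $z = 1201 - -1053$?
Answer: $\frac{\sqrt{123706}}{7} \approx 50.246$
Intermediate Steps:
$z = 2254$ ($z = 1201 + 1053 = 2254$)
$\sqrt{K{\left(39,- \frac{46}{-49} \right)} + z} = \sqrt{39 \left(6 - \frac{46}{-49}\right) + 2254} = \sqrt{39 \left(6 - - \frac{46}{49}\right) + 2254} = \sqrt{39 \left(6 + \frac{46}{49}\right) + 2254} = \sqrt{39 \cdot \frac{340}{49} + 2254} = \sqrt{\frac{13260}{49} + 2254} = \sqrt{\frac{123706}{49}} = \frac{\sqrt{123706}}{7}$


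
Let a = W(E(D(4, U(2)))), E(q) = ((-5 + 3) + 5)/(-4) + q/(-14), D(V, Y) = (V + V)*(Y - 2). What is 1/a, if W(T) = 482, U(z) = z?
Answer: 1/482 ≈ 0.0020747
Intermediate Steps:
D(V, Y) = 2*V*(-2 + Y) (D(V, Y) = (2*V)*(-2 + Y) = 2*V*(-2 + Y))
E(q) = -3/4 - q/14 (E(q) = (-2 + 5)*(-1/4) + q*(-1/14) = 3*(-1/4) - q/14 = -3/4 - q/14)
a = 482
1/a = 1/482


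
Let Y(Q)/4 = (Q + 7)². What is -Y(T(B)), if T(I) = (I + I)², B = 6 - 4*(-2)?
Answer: -2502724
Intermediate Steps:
B = 14 (B = 6 + 8 = 14)
T(I) = 4*I² (T(I) = (2*I)² = 4*I²)
Y(Q) = 4*(7 + Q)² (Y(Q) = 4*(Q + 7)² = 4*(7 + Q)²)
-Y(T(B)) = -4*(7 + 4*14²)² = -4*(7 + 4*196)² = -4*(7 + 784)² = -4*791² = -4*625681 = -1*2502724 = -2502724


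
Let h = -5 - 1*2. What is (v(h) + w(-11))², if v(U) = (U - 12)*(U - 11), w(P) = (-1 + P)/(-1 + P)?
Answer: 117649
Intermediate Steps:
w(P) = 1
h = -7 (h = -5 - 2 = -7)
v(U) = (-12 + U)*(-11 + U)
(v(h) + w(-11))² = ((132 + (-7)² - 23*(-7)) + 1)² = ((132 + 49 + 161) + 1)² = (342 + 1)² = 343² = 117649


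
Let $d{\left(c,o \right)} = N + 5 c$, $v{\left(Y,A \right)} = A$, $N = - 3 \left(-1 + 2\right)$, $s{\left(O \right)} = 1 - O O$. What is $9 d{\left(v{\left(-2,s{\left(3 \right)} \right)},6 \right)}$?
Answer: $-387$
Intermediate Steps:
$s{\left(O \right)} = 1 - O^{2}$
$N = -3$ ($N = \left(-3\right) 1 = -3$)
$d{\left(c,o \right)} = -3 + 5 c$
$9 d{\left(v{\left(-2,s{\left(3 \right)} \right)},6 \right)} = 9 \left(-3 + 5 \left(1 - 3^{2}\right)\right) = 9 \left(-3 + 5 \left(1 - 9\right)\right) = 9 \left(-3 + 5 \left(-8\right)\right) = 9 \left(-3 - 40\right) = 9 \left(-43\right) = -387$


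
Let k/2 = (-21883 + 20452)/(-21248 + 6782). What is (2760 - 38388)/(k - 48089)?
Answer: 42949554/57971051 ≈ 0.74088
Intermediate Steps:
k = 477/2411 (k = 2*((-21883 + 20452)/(-21248 + 6782)) = 2*(-1431/(-14466)) = 2*(-1431*(-1/14466)) = 2*(477/4822) = 477/2411 ≈ 0.19784)
(2760 - 38388)/(k - 48089) = (2760 - 38388)/(477/2411 - 48089) = -35628/(-115942102/2411) = -35628*(-2411/115942102) = 42949554/57971051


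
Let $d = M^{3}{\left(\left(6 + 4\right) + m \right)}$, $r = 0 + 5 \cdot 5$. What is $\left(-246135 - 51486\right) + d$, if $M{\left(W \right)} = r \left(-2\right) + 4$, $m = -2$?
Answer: $-394957$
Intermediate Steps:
$r = 25$ ($r = 0 + 25 = 25$)
$M{\left(W \right)} = -46$ ($M{\left(W \right)} = 25 \left(-2\right) + 4 = -50 + 4 = -46$)
$d = -97336$ ($d = \left(-46\right)^{3} = -97336$)
$\left(-246135 - 51486\right) + d = \left(-246135 - 51486\right) - 97336 = -297621 - 97336 = -394957$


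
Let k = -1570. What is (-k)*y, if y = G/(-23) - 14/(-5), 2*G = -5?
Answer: 105033/23 ≈ 4566.6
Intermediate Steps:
G = -5/2 (G = (1/2)*(-5) = -5/2 ≈ -2.5000)
y = 669/230 (y = -5/2/(-23) - 14/(-5) = -5/2*(-1/23) - 14*(-1/5) = 5/46 + 14/5 = 669/230 ≈ 2.9087)
(-k)*y = -1*(-1570)*(669/230) = 1570*(669/230) = 105033/23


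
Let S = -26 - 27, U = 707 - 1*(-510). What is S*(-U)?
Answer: 64501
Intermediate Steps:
U = 1217 (U = 707 + 510 = 1217)
S = -53
S*(-U) = -(-53)*1217 = -53*(-1217) = 64501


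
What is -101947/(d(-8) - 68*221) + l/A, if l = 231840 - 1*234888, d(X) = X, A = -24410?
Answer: 1267177999/183514380 ≈ 6.9051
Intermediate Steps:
l = -3048 (l = 231840 - 234888 = -3048)
-101947/(d(-8) - 68*221) + l/A = -101947/(-8 - 68*221) - 3048/(-24410) = -101947/(-8 - 15028) - 3048*(-1/24410) = -101947/(-15036) + 1524/12205 = -101947*(-1/15036) + 1524/12205 = 101947/15036 + 1524/12205 = 1267177999/183514380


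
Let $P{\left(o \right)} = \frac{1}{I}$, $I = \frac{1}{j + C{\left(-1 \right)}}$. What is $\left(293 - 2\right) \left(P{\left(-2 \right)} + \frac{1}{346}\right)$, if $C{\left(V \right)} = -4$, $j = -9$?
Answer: $- \frac{1308627}{346} \approx -3782.2$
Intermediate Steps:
$I = - \frac{1}{13}$ ($I = \frac{1}{-9 - 4} = \frac{1}{-13} = - \frac{1}{13} \approx -0.076923$)
$P{\left(o \right)} = -13$ ($P{\left(o \right)} = \frac{1}{- \frac{1}{13}} = -13$)
$\left(293 - 2\right) \left(P{\left(-2 \right)} + \frac{1}{346}\right) = \left(293 - 2\right) \left(-13 + \frac{1}{346}\right) = 291 \left(-13 + \frac{1}{346}\right) = 291 \left(- \frac{4497}{346}\right) = - \frac{1308627}{346}$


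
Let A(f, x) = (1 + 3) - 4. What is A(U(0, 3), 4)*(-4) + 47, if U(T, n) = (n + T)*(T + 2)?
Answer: 47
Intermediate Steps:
U(T, n) = (2 + T)*(T + n) (U(T, n) = (T + n)*(2 + T) = (2 + T)*(T + n))
A(f, x) = 0 (A(f, x) = 4 - 4 = 0)
A(U(0, 3), 4)*(-4) + 47 = 0*(-4) + 47 = 0 + 47 = 47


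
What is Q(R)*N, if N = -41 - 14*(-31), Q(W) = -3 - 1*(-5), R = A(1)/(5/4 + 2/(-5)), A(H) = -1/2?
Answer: 786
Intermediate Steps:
A(H) = -½ (A(H) = -1*½ = -½)
R = -10/17 (R = -1/(2*(5/4 + 2/(-5))) = -1/(2*(5*(¼) + 2*(-⅕))) = -1/(2*(5/4 - ⅖)) = -1/(2*17/20) = -½*20/17 = -10/17 ≈ -0.58823)
Q(W) = 2 (Q(W) = -3 + 5 = 2)
N = 393 (N = -41 + 434 = 393)
Q(R)*N = 2*393 = 786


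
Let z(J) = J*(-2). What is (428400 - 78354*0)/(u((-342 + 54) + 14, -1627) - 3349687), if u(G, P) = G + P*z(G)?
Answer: -428400/4241557 ≈ -0.10100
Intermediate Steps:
z(J) = -2*J
u(G, P) = G - 2*G*P (u(G, P) = G + P*(-2*G) = G - 2*G*P)
(428400 - 78354*0)/(u((-342 + 54) + 14, -1627) - 3349687) = (428400 - 78354*0)/(((-342 + 54) + 14)*(1 - 2*(-1627)) - 3349687) = (428400 + 0)/((-288 + 14)*(1 + 3254) - 3349687) = 428400/(-274*3255 - 3349687) = 428400/(-891870 - 3349687) = 428400/(-4241557) = 428400*(-1/4241557) = -428400/4241557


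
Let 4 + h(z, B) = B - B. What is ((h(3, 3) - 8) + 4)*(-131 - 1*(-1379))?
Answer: -9984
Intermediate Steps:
h(z, B) = -4 (h(z, B) = -4 + (B - B) = -4 + 0 = -4)
((h(3, 3) - 8) + 4)*(-131 - 1*(-1379)) = ((-4 - 8) + 4)*(-131 - 1*(-1379)) = (-12 + 4)*(-131 + 1379) = -8*1248 = -9984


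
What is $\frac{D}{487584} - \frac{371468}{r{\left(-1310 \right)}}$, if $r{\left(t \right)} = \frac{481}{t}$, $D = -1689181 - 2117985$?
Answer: $\frac{118633898295937}{117263952} \approx 1.0117 \cdot 10^{6}$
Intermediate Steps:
$D = -3807166$ ($D = -1689181 - 2117985 = -3807166$)
$\frac{D}{487584} - \frac{371468}{r{\left(-1310 \right)}} = - \frac{3807166}{487584} - \frac{371468}{481 \frac{1}{-1310}} = \left(-3807166\right) \frac{1}{487584} - \frac{371468}{481 \left(- \frac{1}{1310}\right)} = - \frac{1903583}{243792} - \frac{371468}{- \frac{481}{1310}} = - \frac{1903583}{243792} - - \frac{486623080}{481} = - \frac{1903583}{243792} + \frac{486623080}{481} = \frac{118633898295937}{117263952}$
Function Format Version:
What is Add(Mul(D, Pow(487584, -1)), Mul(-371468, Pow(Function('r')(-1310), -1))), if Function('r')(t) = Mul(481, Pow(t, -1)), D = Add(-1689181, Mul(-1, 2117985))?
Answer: Rational(118633898295937, 117263952) ≈ 1.0117e+6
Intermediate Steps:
D = -3807166 (D = Add(-1689181, -2117985) = -3807166)
Add(Mul(D, Pow(487584, -1)), Mul(-371468, Pow(Function('r')(-1310), -1))) = Add(Mul(-3807166, Pow(487584, -1)), Mul(-371468, Pow(Mul(481, Pow(-1310, -1)), -1))) = Add(Mul(-3807166, Rational(1, 487584)), Mul(-371468, Pow(Mul(481, Rational(-1, 1310)), -1))) = Add(Rational(-1903583, 243792), Mul(-371468, Pow(Rational(-481, 1310), -1))) = Add(Rational(-1903583, 243792), Mul(-371468, Rational(-1310, 481))) = Add(Rational(-1903583, 243792), Rational(486623080, 481)) = Rational(118633898295937, 117263952)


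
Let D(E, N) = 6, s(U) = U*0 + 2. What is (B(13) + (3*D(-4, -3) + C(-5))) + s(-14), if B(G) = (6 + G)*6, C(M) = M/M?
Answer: 135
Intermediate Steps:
s(U) = 2 (s(U) = 0 + 2 = 2)
C(M) = 1
B(G) = 36 + 6*G
(B(13) + (3*D(-4, -3) + C(-5))) + s(-14) = ((36 + 6*13) + (3*6 + 1)) + 2 = ((36 + 78) + (18 + 1)) + 2 = (114 + 19) + 2 = 133 + 2 = 135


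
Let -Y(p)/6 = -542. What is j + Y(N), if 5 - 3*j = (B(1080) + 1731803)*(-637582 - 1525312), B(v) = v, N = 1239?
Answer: 1249347417721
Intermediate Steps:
j = 1249347414469 (j = 5/3 - (1080 + 1731803)*(-637582 - 1525312)/3 = 5/3 - 1732883*(-2162894)/3 = 5/3 - ⅓*(-3748042243402) = 5/3 + 3748042243402/3 = 1249347414469)
Y(p) = 3252 (Y(p) = -6*(-542) = 3252)
j + Y(N) = 1249347414469 + 3252 = 1249347417721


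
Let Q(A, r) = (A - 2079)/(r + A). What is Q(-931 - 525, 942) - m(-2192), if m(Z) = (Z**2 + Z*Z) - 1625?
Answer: -4938561407/514 ≈ -9.6081e+6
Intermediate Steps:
Q(A, r) = (-2079 + A)/(A + r)
m(Z) = -1625 + 2*Z**2 (m(Z) = (Z**2 + Z**2) - 1625 = 2*Z**2 - 1625 = -1625 + 2*Z**2)
Q(-931 - 525, 942) - m(-2192) = (-2079 + (-931 - 525))/((-931 - 525) + 942) - (-1625 + 2*(-2192)**2) = (-2079 - 1456)/(-1456 + 942) - (-1625 + 2*4804864) = -3535/(-514) - (-1625 + 9609728) = -1/514*(-3535) - 1*9608103 = 3535/514 - 9608103 = -4938561407/514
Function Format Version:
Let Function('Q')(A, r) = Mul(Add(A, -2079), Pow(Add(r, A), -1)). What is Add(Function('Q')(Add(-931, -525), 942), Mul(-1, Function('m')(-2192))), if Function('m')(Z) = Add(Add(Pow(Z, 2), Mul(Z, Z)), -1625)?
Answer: Rational(-4938561407, 514) ≈ -9.6081e+6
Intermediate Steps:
Function('Q')(A, r) = Mul(Pow(Add(A, r), -1), Add(-2079, A)) (Function('Q')(A, r) = Mul(Add(-2079, A), Pow(Add(A, r), -1)) = Mul(Pow(Add(A, r), -1), Add(-2079, A)))
Function('m')(Z) = Add(-1625, Mul(2, Pow(Z, 2))) (Function('m')(Z) = Add(Add(Pow(Z, 2), Pow(Z, 2)), -1625) = Add(Mul(2, Pow(Z, 2)), -1625) = Add(-1625, Mul(2, Pow(Z, 2))))
Add(Function('Q')(Add(-931, -525), 942), Mul(-1, Function('m')(-2192))) = Add(Mul(Pow(Add(Add(-931, -525), 942), -1), Add(-2079, Add(-931, -525))), Mul(-1, Add(-1625, Mul(2, Pow(-2192, 2))))) = Add(Mul(Pow(Add(-1456, 942), -1), Add(-2079, -1456)), Mul(-1, Add(-1625, Mul(2, 4804864)))) = Add(Mul(Pow(-514, -1), -3535), Mul(-1, Add(-1625, 9609728))) = Add(Mul(Rational(-1, 514), -3535), Mul(-1, 9608103)) = Add(Rational(3535, 514), -9608103) = Rational(-4938561407, 514)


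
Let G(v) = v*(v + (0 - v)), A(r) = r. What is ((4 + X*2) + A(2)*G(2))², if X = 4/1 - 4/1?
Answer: 16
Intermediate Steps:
X = 0 (X = 4*1 - 4*1 = 4 - 4 = 0)
G(v) = 0 (G(v) = v*(v - v) = v*0 = 0)
((4 + X*2) + A(2)*G(2))² = ((4 + 0*2) + 2*0)² = ((4 + 0) + 0)² = (4 + 0)² = 4² = 16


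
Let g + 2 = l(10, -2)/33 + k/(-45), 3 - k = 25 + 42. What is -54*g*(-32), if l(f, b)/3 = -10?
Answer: -141312/55 ≈ -2569.3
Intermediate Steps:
k = -64 (k = 3 - (25 + 42) = 3 - 1*67 = 3 - 67 = -64)
l(f, b) = -30 (l(f, b) = 3*(-10) = -30)
g = -736/495 (g = -2 + (-30/33 - 64/(-45)) = -2 + (-30*1/33 - 64*(-1/45)) = -2 + (-10/11 + 64/45) = -2 + 254/495 = -736/495 ≈ -1.4869)
-54*g*(-32) = -54*(-736/495)*(-32) = (4416/55)*(-32) = -141312/55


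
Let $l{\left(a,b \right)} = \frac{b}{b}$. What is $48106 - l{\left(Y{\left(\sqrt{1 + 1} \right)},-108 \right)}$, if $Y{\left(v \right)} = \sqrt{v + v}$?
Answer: $48105$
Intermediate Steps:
$Y{\left(v \right)} = \sqrt{2} \sqrt{v}$ ($Y{\left(v \right)} = \sqrt{2 v} = \sqrt{2} \sqrt{v}$)
$l{\left(a,b \right)} = 1$
$48106 - l{\left(Y{\left(\sqrt{1 + 1} \right)},-108 \right)} = 48106 - 1 = 48105$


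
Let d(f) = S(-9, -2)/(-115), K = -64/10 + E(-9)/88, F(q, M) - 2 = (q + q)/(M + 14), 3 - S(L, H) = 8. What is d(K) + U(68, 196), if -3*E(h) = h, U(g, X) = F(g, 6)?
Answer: 1017/115 ≈ 8.8435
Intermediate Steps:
S(L, H) = -5 (S(L, H) = 3 - 1*8 = 3 - 8 = -5)
F(q, M) = 2 + 2*q/(14 + M) (F(q, M) = 2 + (q + q)/(M + 14) = 2 + (2*q)/(14 + M) = 2 + 2*q/(14 + M))
U(g, X) = 2 + g/10 (U(g, X) = 2*(14 + 6 + g)/(14 + 6) = 2*(20 + g)/20 = 2*(1/20)*(20 + g) = 2 + g/10)
E(h) = -h/3
K = -2801/440 (K = -64/10 - ⅓*(-9)/88 = -64*⅒ + 3*(1/88) = -32/5 + 3/88 = -2801/440 ≈ -6.3659)
d(f) = 1/23 (d(f) = -5/(-115) = -5*(-1/115) = 1/23)
d(K) + U(68, 196) = 1/23 + (2 + (⅒)*68) = 1/23 + (2 + 34/5) = 1/23 + 44/5 = 1017/115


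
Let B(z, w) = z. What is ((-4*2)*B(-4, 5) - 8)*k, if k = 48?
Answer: 1152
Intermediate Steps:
((-4*2)*B(-4, 5) - 8)*k = (-4*2*(-4) - 8)*48 = (-8*(-4) - 8)*48 = (32 - 8)*48 = 24*48 = 1152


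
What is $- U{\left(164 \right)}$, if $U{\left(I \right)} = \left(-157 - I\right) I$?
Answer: $52644$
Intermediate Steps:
$U{\left(I \right)} = I \left(-157 - I\right)$
$- U{\left(164 \right)} = - \left(-1\right) 164 \left(157 + 164\right) = - \left(-1\right) 164 \cdot 321 = \left(-1\right) \left(-52644\right) = 52644$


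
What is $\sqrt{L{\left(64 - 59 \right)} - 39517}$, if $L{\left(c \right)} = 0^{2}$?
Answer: $i \sqrt{39517} \approx 198.79 i$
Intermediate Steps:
$L{\left(c \right)} = 0$
$\sqrt{L{\left(64 - 59 \right)} - 39517} = \sqrt{0 - 39517} = \sqrt{-39517} = i \sqrt{39517}$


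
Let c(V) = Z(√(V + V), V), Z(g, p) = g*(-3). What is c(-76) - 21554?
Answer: -21554 - 6*I*√38 ≈ -21554.0 - 36.987*I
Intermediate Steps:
Z(g, p) = -3*g
c(V) = -3*√2*√V (c(V) = -3*√(V + V) = -3*√2*√V)
c(-76) - 21554 = -3*√2*√(-76) - 21554 = -3*√2*2*I*√19 - 21554 = -6*I*√38 - 21554 = -21554 - 6*I*√38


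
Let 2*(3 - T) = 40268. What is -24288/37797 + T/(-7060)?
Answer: 196472709/88948940 ≈ 2.2088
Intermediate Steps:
T = -20131 (T = 3 - ½*40268 = 3 - 20134 = -20131)
-24288/37797 + T/(-7060) = -24288/37797 - 20131/(-7060) = -24288*1/37797 - 20131*(-1/7060) = -8096/12599 + 20131/7060 = 196472709/88948940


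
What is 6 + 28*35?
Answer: 986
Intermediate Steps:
6 + 28*35 = 6 + 980 = 986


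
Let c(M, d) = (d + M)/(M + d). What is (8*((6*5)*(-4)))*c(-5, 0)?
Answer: -960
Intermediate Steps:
c(M, d) = 1 (c(M, d) = (M + d)/(M + d) = 1)
(8*((6*5)*(-4)))*c(-5, 0) = (8*((6*5)*(-4)))*1 = (8*(30*(-4)))*1 = (8*(-120))*1 = -960*1 = -960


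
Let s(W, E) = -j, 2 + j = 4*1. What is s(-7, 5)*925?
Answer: -1850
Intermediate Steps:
j = 2 (j = -2 + 4*1 = -2 + 4 = 2)
s(W, E) = -2 (s(W, E) = -1*2 = -2)
s(-7, 5)*925 = -2*925 = -1850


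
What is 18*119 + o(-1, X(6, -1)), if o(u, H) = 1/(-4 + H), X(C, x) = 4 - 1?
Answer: 2141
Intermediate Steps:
X(C, x) = 3
18*119 + o(-1, X(6, -1)) = 18*119 + 1/(-4 + 3) = 2142 + 1/(-1) = 2142 - 1 = 2141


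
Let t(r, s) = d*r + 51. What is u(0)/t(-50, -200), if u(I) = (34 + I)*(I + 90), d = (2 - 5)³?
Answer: 1020/467 ≈ 2.1842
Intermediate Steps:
d = -27 (d = (-3)³ = -27)
u(I) = (34 + I)*(90 + I)
t(r, s) = 51 - 27*r (t(r, s) = -27*r + 51 = 51 - 27*r)
u(0)/t(-50, -200) = (3060 + 0² + 124*0)/(51 - 27*(-50)) = (3060 + 0 + 0)/(51 + 1350) = 3060/1401 = 3060*(1/1401) = 1020/467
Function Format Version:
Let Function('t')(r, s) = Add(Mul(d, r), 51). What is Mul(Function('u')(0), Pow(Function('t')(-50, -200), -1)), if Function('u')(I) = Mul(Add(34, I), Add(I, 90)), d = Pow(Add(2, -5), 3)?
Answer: Rational(1020, 467) ≈ 2.1842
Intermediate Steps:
d = -27 (d = Pow(-3, 3) = -27)
Function('u')(I) = Mul(Add(34, I), Add(90, I))
Function('t')(r, s) = Add(51, Mul(-27, r)) (Function('t')(r, s) = Add(Mul(-27, r), 51) = Add(51, Mul(-27, r)))
Mul(Function('u')(0), Pow(Function('t')(-50, -200), -1)) = Mul(Add(3060, Pow(0, 2), Mul(124, 0)), Pow(Add(51, Mul(-27, -50)), -1)) = Mul(Add(3060, 0, 0), Pow(Add(51, 1350), -1)) = Mul(3060, Pow(1401, -1)) = Mul(3060, Rational(1, 1401)) = Rational(1020, 467)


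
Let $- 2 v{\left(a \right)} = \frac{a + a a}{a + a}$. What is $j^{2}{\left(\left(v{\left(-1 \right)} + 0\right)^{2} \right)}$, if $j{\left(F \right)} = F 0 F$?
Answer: $0$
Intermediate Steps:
$v{\left(a \right)} = - \frac{a + a^{2}}{4 a}$ ($v{\left(a \right)} = - \frac{\left(a + a a\right) \frac{1}{a + a}}{2} = - \frac{\left(a + a^{2}\right) \frac{1}{2 a}}{2} = - \frac{\frac{1}{2} \frac{1}{a} \left(a + a^{2}\right)}{2} = - \frac{a + a^{2}}{4 a}$)
$j{\left(F \right)} = 0$ ($j{\left(F \right)} = 0 F = 0$)
$j^{2}{\left(\left(v{\left(-1 \right)} + 0\right)^{2} \right)} = 0^{2} = 0$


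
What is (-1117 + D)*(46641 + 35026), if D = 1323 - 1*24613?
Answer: -1993246469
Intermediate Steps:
D = -23290 (D = 1323 - 24613 = -23290)
(-1117 + D)*(46641 + 35026) = (-1117 - 23290)*(46641 + 35026) = -24407*81667 = -1993246469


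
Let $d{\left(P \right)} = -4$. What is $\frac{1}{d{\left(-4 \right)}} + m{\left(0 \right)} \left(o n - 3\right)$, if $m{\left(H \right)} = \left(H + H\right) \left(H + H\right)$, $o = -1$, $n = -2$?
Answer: $- \frac{1}{4} \approx -0.25$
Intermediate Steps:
$m{\left(H \right)} = 4 H^{2}$ ($m{\left(H \right)} = 2 H 2 H = 4 H^{2}$)
$\frac{1}{d{\left(-4 \right)}} + m{\left(0 \right)} \left(o n - 3\right) = \frac{1}{-4} + 4 \cdot 0^{2} \left(\left(-1\right) \left(-2\right) - 3\right) = - \frac{1}{4} + 4 \cdot 0 \left(2 - 3\right) = - \frac{1}{4} + 0 \left(-1\right) = - \frac{1}{4} + 0 = - \frac{1}{4}$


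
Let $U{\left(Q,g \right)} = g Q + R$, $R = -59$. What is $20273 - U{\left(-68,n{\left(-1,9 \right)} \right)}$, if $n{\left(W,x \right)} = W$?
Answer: $20264$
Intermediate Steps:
$U{\left(Q,g \right)} = -59 + Q g$ ($U{\left(Q,g \right)} = g Q - 59 = Q g - 59 = -59 + Q g$)
$20273 - U{\left(-68,n{\left(-1,9 \right)} \right)} = 20273 - \left(-59 - -68\right) = 20273 - \left(-59 + 68\right) = 20273 - 9 = 20264$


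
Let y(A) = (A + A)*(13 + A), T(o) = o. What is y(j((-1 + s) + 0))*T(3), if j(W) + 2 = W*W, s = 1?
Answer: -132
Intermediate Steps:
j(W) = -2 + W² (j(W) = -2 + W*W = -2 + W²)
y(A) = 2*A*(13 + A) (y(A) = (2*A)*(13 + A) = 2*A*(13 + A))
y(j((-1 + s) + 0))*T(3) = (2*(-2 + ((-1 + 1) + 0)²)*(13 + (-2 + ((-1 + 1) + 0)²)))*3 = (2*(-2 + (0 + 0)²)*(13 + (-2 + (0 + 0)²)))*3 = (2*(-2 + 0²)*(13 + (-2 + 0²)))*3 = (2*(-2 + 0)*(13 + (-2 + 0)))*3 = (2*(-2)*(13 - 2))*3 = (2*(-2)*11)*3 = -44*3 = -132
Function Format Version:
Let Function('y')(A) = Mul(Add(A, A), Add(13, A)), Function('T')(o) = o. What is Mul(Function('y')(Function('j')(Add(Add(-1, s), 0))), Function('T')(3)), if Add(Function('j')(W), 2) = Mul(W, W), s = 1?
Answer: -132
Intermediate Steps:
Function('j')(W) = Add(-2, Pow(W, 2)) (Function('j')(W) = Add(-2, Mul(W, W)) = Add(-2, Pow(W, 2)))
Function('y')(A) = Mul(2, A, Add(13, A)) (Function('y')(A) = Mul(Mul(2, A), Add(13, A)) = Mul(2, A, Add(13, A)))
Mul(Function('y')(Function('j')(Add(Add(-1, s), 0))), Function('T')(3)) = Mul(Mul(2, Add(-2, Pow(Add(Add(-1, 1), 0), 2)), Add(13, Add(-2, Pow(Add(Add(-1, 1), 0), 2)))), 3) = Mul(Mul(2, Add(-2, Pow(Add(0, 0), 2)), Add(13, Add(-2, Pow(Add(0, 0), 2)))), 3) = Mul(Mul(2, Add(-2, Pow(0, 2)), Add(13, Add(-2, Pow(0, 2)))), 3) = Mul(Mul(2, Add(-2, 0), Add(13, Add(-2, 0))), 3) = Mul(Mul(2, -2, Add(13, -2)), 3) = Mul(Mul(2, -2, 11), 3) = Mul(-44, 3) = -132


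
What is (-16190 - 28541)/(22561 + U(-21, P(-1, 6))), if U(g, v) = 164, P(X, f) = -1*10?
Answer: -44731/22725 ≈ -1.9684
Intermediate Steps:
P(X, f) = -10
(-16190 - 28541)/(22561 + U(-21, P(-1, 6))) = (-16190 - 28541)/(22561 + 164) = -44731/22725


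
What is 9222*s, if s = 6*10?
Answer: 553320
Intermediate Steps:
s = 60
9222*s = 9222*60 = 553320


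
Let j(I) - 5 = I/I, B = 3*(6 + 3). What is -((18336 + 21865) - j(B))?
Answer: -40195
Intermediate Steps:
B = 27 (B = 3*9 = 27)
j(I) = 6 (j(I) = 5 + I/I = 5 + 1 = 6)
-((18336 + 21865) - j(B)) = -((18336 + 21865) - 1*6) = -(40201 - 6) = -1*40195 = -40195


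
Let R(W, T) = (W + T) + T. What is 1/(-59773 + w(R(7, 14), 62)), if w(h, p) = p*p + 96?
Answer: -1/55833 ≈ -1.7911e-5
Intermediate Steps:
R(W, T) = W + 2*T (R(W, T) = (T + W) + T = W + 2*T)
w(h, p) = 96 + p² (w(h, p) = p² + 96 = 96 + p²)
1/(-59773 + w(R(7, 14), 62)) = 1/(-59773 + (96 + 62²)) = 1/(-59773 + (96 + 3844)) = 1/(-59773 + 3940) = 1/(-55833) = -1/55833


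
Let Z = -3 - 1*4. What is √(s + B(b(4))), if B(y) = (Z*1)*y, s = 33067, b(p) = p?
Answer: 3*√3671 ≈ 181.77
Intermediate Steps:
Z = -7 (Z = -3 - 4 = -7)
B(y) = -7*y (B(y) = (-7*1)*y = -7*y)
√(s + B(b(4))) = √(33067 - 7*4) = √(33067 - 28) = √33039 = 3*√3671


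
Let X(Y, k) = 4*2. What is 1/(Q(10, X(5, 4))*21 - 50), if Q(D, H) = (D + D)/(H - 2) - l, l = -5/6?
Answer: 2/75 ≈ 0.026667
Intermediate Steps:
l = -5/6 (l = -5*1/6 = -5/6 ≈ -0.83333)
X(Y, k) = 8
Q(D, H) = 5/6 + 2*D/(-2 + H) (Q(D, H) = (D + D)/(H - 2) - 1*(-5/6) = (2*D)/(-2 + H) + 5/6 = 2*D/(-2 + H) + 5/6 = 5/6 + 2*D/(-2 + H))
1/(Q(10, X(5, 4))*21 - 50) = 1/(((-10 + 5*8 + 12*10)/(6*(-2 + 8)))*21 - 50) = 1/(((1/6)*(-10 + 40 + 120)/6)*21 - 50) = 1/(((1/6)*(1/6)*150)*21 - 50) = 1/((25/6)*21 - 50) = 1/(175/2 - 50) = 1/(75/2) = 2/75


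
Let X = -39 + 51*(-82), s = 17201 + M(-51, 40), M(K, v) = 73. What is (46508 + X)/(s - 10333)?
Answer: 42287/6941 ≈ 6.0923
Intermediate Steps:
s = 17274 (s = 17201 + 73 = 17274)
X = -4221 (X = -39 - 4182 = -4221)
(46508 + X)/(s - 10333) = (46508 - 4221)/(17274 - 10333) = 42287/6941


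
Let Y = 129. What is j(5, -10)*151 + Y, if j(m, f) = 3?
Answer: 582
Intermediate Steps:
j(5, -10)*151 + Y = 3*151 + 129 = 453 + 129 = 582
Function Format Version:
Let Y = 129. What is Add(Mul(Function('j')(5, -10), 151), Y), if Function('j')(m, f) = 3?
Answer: 582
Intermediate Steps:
Add(Mul(Function('j')(5, -10), 151), Y) = Add(Mul(3, 151), 129) = Add(453, 129) = 582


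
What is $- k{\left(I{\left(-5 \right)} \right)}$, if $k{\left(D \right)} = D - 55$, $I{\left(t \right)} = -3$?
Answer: $58$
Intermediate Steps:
$k{\left(D \right)} = -55 + D$ ($k{\left(D \right)} = D - 55 = -55 + D$)
$- k{\left(I{\left(-5 \right)} \right)} = - (-55 - 3) = \left(-1\right) \left(-58\right) = 58$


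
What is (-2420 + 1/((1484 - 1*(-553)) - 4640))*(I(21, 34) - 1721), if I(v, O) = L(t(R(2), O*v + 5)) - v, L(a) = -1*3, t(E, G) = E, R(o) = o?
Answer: 10992210445/2603 ≈ 4.2229e+6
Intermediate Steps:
L(a) = -3
I(v, O) = -3 - v
(-2420 + 1/((1484 - 1*(-553)) - 4640))*(I(21, 34) - 1721) = (-2420 + 1/((1484 - 1*(-553)) - 4640))*((-3 - 1*21) - 1721) = (-2420 + 1/((1484 + 553) - 4640))*((-3 - 21) - 1721) = (-2420 + 1/(2037 - 4640))*(-24 - 1721) = (-2420 + 1/(-2603))*(-1745) = (-2420 - 1/2603)*(-1745) = -6299261/2603*(-1745) = 10992210445/2603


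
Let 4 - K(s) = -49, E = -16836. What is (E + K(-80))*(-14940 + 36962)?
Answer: -369595226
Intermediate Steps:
K(s) = 53 (K(s) = 4 - 1*(-49) = 4 + 49 = 53)
(E + K(-80))*(-14940 + 36962) = (-16836 + 53)*(-14940 + 36962) = -16783*22022 = -369595226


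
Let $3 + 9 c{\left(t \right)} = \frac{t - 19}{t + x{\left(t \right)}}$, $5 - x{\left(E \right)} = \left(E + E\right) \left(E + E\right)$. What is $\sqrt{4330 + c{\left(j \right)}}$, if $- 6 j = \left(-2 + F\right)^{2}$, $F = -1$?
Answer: $\frac{\sqrt{4715458}}{33} \approx 65.803$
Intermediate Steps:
$x{\left(E \right)} = 5 - 4 E^{2}$ ($x{\left(E \right)} = 5 - \left(E + E\right) \left(E + E\right) = 5 - 2 E 2 E = 5 - 4 E^{2}$)
$j = - \frac{3}{2}$ ($j = - \frac{\left(-2 - 1\right)^{2}}{6} = - \frac{\left(-3\right)^{2}}{6} = \left(- \frac{1}{6}\right) 9 = - \frac{3}{2} \approx -1.5$)
$c{\left(t \right)} = - \frac{1}{3} + \frac{-19 + t}{9 \left(5 + t - 4 t^{2}\right)}$ ($c{\left(t \right)} = - \frac{1}{3} + \frac{\left(t - 19\right) \frac{1}{t - \left(-5 + 4 t^{2}\right)}}{9} = - \frac{1}{3} + \frac{\left(-19 + t\right) \frac{1}{5 + t - 4 t^{2}}}{9} = - \frac{1}{3} + \frac{\frac{1}{5 + t - 4 t^{2}} \left(-19 + t\right)}{9} = - \frac{1}{3} + \frac{-19 + t}{9 \left(5 + t - 4 t^{2}\right)}$)
$\sqrt{4330 + c{\left(j \right)}} = \sqrt{4330 + \frac{2 \left(-17 - - \frac{3}{2} + 6 \left(- \frac{3}{2}\right)^{2}\right)}{9 \left(5 - \frac{3}{2} - 4 \left(- \frac{3}{2}\right)^{2}\right)}} = \sqrt{4330 + \frac{2 \left(-17 + \frac{3}{2} + 6 \cdot \frac{9}{4}\right)}{9 \left(5 - \frac{3}{2} - 9\right)}} = \sqrt{4330 + \frac{2 \left(-17 + \frac{3}{2} + \frac{27}{2}\right)}{9 \left(5 - \frac{3}{2} - 9\right)}} = \sqrt{4330 + \frac{2}{9} \frac{1}{- \frac{11}{2}} \left(-2\right)} = \sqrt{4330 + \frac{2}{9} \left(- \frac{2}{11}\right) \left(-2\right)} = \sqrt{4330 + \frac{8}{99}} = \sqrt{\frac{428678}{99}} = \frac{\sqrt{4715458}}{33}$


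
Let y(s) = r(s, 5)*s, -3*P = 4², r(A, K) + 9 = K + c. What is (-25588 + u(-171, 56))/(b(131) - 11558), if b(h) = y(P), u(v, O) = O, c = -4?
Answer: 38298/17273 ≈ 2.2172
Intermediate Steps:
r(A, K) = -13 + K (r(A, K) = -9 + (K - 4) = -9 + (-4 + K) = -13 + K)
P = -16/3 (P = -⅓*4² = -⅓*16 = -16/3 ≈ -5.3333)
y(s) = -8*s (y(s) = (-13 + 5)*s = -8*s)
b(h) = 128/3 (b(h) = -8*(-16/3) = 128/3)
(-25588 + u(-171, 56))/(b(131) - 11558) = (-25588 + 56)/(128/3 - 11558) = -25532/(-34546/3) = -25532*(-3/34546) = 38298/17273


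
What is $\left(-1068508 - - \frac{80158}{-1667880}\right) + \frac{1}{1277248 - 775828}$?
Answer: $- \frac{1861671343637236}{1742309145} \approx -1.0685 \cdot 10^{6}$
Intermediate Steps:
$\left(-1068508 - - \frac{80158}{-1667880}\right) + \frac{1}{1277248 - 775828} = \left(-1068508 - \left(-80158\right) \left(- \frac{1}{1667880}\right)\right) + \frac{1}{501420} = \left(-1068508 - \frac{40079}{833940}\right) + \frac{1}{501420} = - \frac{891071601599}{833940} + \frac{1}{501420} = - \frac{1861671343637236}{1742309145}$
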